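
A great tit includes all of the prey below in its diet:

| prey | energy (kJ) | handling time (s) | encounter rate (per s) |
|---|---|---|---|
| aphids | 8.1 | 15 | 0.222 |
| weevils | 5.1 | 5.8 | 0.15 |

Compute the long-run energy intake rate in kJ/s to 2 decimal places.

R = Σλ_iE_i / (1 + Σλ_ih_i)
Numerator: 0.222×8.1 + 0.15×5.1 = 2.563
Denominator: 1 + 0.222×15 + 0.15×5.8 = 5.2
R = 2.563/5.2 = 0.4929 kJ/s

0.49 kJ/s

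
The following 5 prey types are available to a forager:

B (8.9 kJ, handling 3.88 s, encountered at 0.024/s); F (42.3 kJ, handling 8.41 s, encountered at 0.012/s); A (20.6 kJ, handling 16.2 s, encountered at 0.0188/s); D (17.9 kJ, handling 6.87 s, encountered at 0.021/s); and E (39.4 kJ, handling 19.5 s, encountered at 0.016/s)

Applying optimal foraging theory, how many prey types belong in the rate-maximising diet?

5

Profitabilities (E/h, kJ/s): F 5.03, D 2.61, B 2.29, E 2.02, A 1.27. Add prey in this order while the next type's profitability exceeds the intake rate on those already taken.
Rate on top 1: 0.4611. D: 2.61 > 0.4611 → include.
Rate on top 2: 0.7095. B: 2.29 > 0.7095 → include.
Rate on top 3: 0.8198. E: 2.02 > 0.8198 → include.
Rate on top 4: 1.047. A: 1.27 > 1.047 → include.
Optimal diet: F, D, B, E, A — 5 of 5 types.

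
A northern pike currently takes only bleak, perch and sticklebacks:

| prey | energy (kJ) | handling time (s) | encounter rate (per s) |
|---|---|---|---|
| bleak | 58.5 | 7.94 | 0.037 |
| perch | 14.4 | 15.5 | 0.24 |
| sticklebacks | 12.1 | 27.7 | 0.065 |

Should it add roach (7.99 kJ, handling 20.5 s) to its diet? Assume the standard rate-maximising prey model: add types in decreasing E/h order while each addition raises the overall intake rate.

No

Intake rate on the current diet: R = (0.037×58.5 + 0.24×14.4 + 0.065×12.1) / (1 + 0.037×7.94 + 0.24×15.5 + 0.065×27.7) = 6.407/6.814 = 0.9402 kJ/s.
roach: E/h = 7.99/20.5 = 0.3898 kJ/s.
Since 0.3898 < R, time spent handling roach is better spent searching.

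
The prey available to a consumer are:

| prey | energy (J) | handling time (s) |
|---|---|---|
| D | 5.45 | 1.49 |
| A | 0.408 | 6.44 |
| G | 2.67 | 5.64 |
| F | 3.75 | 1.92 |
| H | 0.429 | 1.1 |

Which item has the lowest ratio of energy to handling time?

Profitability E/h (J/s): D = 5.45/1.49 = 3.66, A = 0.408/6.44 = 0.0634, G = 2.67/5.64 = 0.473, F = 3.75/1.92 = 1.95, H = 0.429/1.1 = 0.39.
Ranked: D > F > G > H > A.

A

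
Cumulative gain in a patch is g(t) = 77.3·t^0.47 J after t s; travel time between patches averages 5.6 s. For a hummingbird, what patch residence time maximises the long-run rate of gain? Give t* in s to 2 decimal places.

4.97 s

Maximise g(t)/(T+t): set derivative to zero → g'(t)(T+t) = g(t).
g'(t) = 0.47·77.3·t^-0.53. Setting 0.47·77.3·t^-0.53 = 77.3·t^0.47/(5.6+t) gives 0.47(5.6+t) = t, so 0.53·t = 0.47×5.6.
t* = 0.47×5.6/0.53 = 4.966 s.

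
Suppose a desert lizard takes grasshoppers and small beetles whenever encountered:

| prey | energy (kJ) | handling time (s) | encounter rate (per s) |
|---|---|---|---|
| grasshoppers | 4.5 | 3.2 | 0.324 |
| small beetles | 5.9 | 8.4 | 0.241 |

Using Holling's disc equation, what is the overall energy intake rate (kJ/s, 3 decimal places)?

0.709 kJ/s

Energy encountered per unit search time: 0.324×4.5 + 0.241×5.9 = 2.88 kJ/s.
Handling time per unit search time: 0.324×3.2 + 0.241×8.4 = 3.061.
Rate = 2.88/(1 + 3.061) = 0.7091 kJ/s.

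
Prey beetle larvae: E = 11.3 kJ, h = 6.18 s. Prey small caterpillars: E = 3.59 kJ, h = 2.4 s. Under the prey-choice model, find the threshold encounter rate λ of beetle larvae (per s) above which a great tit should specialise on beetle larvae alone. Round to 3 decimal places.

Drop small caterpillars once their profitability E₂/h₂ falls below the rate achievable on beetle larvae alone: E₂/h₂ = λE₁/(1 + λh₁).
Solve for λ: λE₁h₂ = E₂(1 + λh₁) → λ(E₁h₂ − E₂h₁) = E₂ → λ = E₂/(E₁h₂ − E₂h₁).
λ = 3.59/(11.3×2.4 − 3.59×6.18) = 3.59/4.934 = 0.7276 per s.

0.728 per s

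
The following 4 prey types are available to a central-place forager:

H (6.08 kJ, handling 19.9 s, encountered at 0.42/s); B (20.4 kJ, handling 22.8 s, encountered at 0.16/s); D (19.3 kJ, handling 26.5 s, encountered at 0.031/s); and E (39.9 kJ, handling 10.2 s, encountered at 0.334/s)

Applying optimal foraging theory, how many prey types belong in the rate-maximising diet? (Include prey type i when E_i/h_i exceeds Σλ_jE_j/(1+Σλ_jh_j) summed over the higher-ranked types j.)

1

Rank by E/h (kJ/s): E 3.91, B 0.895, D 0.728, H 0.306. Include each in turn until the next type's E/h falls below the running intake rate.
Rate on top 1: 3.024. B: 0.895 < 3.024 → exclude; stop.
Optimal diet: E — 1 of 4 types.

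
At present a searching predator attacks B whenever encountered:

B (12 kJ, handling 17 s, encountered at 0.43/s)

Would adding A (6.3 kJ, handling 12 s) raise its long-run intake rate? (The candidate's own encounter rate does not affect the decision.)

Intake rate on the current diet: R = (0.43×12) / (1 + 0.43×17) = 5.16/8.31 = 0.6209 kJ/s.
Profitability of A: 6.3/12 = 0.525 kJ/s.
0.525 < 0.6209, so adding A would lower the average — exclude it.

No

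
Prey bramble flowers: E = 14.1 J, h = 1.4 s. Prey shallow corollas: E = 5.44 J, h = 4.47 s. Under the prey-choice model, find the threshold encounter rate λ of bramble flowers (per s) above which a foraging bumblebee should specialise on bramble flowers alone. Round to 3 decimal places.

The zero-one rule: include shallow corollas iff E₂/h₂ > λE₁/(1+λh₁). Equality gives the switch point.
λE₁h₂ = E₂ + λE₂h₁ ⇒ λ = E₂/(E₁h₂ − E₂h₁) = 5.44/(63.03 − 7.616) = 0.09818 per s.

0.098 per s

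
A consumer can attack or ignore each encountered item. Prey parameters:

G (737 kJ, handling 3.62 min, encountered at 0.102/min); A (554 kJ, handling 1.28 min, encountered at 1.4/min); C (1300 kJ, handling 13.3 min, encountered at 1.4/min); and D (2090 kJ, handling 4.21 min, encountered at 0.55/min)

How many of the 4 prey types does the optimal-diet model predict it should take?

Profitabilities (E/h, kJ/min): D 496, A 433, G 204, C 97.7. Add prey in this order while the next type's profitability exceeds the intake rate on those already taken.
Rate on top 1: 346.7. A: 433 > 346.7 → include.
Rate on top 2: 376.9. G: 204 < 376.9 → exclude; stop.
Optimal diet: D, A — 2 of 4 types.

2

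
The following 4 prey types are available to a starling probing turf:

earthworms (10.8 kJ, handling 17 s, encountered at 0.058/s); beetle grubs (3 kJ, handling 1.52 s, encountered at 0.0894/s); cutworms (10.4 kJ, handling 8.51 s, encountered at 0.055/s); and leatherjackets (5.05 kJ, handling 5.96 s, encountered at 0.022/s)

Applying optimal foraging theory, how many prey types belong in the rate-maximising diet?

4

Profitabilities (E/h, kJ/s): beetle grubs 1.97, cutworms 1.22, leatherjackets 0.847, earthworms 0.635. Add prey in this order while the next type's profitability exceeds the intake rate on those already taken.
Rate on top 1: 0.2361. cutworms: 1.22 > 0.2361 → include.
Rate on top 2: 0.5238. leatherjackets: 0.847 > 0.5238 → include.
Rate on top 3: 0.5483. earthworms: 0.635 > 0.5483 → include.
Optimal diet: beetle grubs, cutworms, leatherjackets, earthworms — 4 of 4 types.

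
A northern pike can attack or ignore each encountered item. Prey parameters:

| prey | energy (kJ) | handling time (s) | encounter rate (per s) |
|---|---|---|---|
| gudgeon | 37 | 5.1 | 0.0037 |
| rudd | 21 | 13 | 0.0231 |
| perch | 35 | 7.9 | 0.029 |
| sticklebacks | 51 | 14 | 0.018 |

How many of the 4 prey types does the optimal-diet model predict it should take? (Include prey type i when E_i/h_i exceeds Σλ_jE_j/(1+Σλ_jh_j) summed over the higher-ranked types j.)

4

Profitabilities (E/h, kJ/s): gudgeon 7.25, perch 4.43, sticklebacks 3.64, rudd 1.62. Add prey in this order while the next type's profitability exceeds the intake rate on those already taken.
Rate on top 1: 0.1344. perch: 4.43 > 0.1344 → include.
Rate on top 2: 0.923. sticklebacks: 3.64 > 0.923 → include.
Rate on top 3: 1.38. rudd: 1.62 > 1.38 → include.
Optimal diet: gudgeon, perch, sticklebacks, rudd — 4 of 4 types.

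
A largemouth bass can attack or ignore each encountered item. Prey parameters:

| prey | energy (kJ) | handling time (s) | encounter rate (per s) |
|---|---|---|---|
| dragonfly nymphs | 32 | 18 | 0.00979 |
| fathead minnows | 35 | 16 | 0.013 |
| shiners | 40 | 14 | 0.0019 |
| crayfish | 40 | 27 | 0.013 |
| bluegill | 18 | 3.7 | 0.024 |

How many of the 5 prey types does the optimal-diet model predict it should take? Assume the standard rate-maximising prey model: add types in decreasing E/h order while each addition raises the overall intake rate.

Rank by E/h (kJ/s): bluegill 4.86, shiners 2.86, fathead minnows 2.19, dragonfly nymphs 1.78, crayfish 1.48. Include each in turn until the next type's E/h falls below the running intake rate.
Rate on top 1: 0.3968. shiners: 2.86 > 0.3968 → include.
Rate on top 2: 0.4554. fathead minnows: 2.19 > 0.4554 → include.
Rate on top 3: 0.7277. dragonfly nymphs: 1.78 > 0.7277 → include.
Rate on top 4: 0.8511. crayfish: 1.48 > 0.8511 → include.
Optimal diet: bluegill, shiners, fathead minnows, dragonfly nymphs, crayfish — 5 of 5 types.

5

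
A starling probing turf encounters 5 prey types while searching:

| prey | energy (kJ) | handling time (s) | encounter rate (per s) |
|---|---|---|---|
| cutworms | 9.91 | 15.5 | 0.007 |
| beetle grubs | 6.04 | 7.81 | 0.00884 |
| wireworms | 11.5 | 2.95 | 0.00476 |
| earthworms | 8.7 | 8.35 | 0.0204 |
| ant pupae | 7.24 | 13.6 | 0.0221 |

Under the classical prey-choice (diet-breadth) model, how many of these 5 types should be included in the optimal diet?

Profitabilities (E/h, kJ/s): wireworms 3.9, earthworms 1.04, beetle grubs 0.773, cutworms 0.639, ant pupae 0.532. Add prey in this order while the next type's profitability exceeds the intake rate on those already taken.
Rate on top 1: 0.05398. earthworms: 1.04 > 0.05398 → include.
Rate on top 2: 0.1961. beetle grubs: 0.773 > 0.1961 → include.
Rate on top 3: 0.2279. cutworms: 0.639 > 0.2279 → include.
Rate on top 4: 0.2606. ant pupae: 0.532 > 0.2606 → include.
Optimal diet: wireworms, earthworms, beetle grubs, cutworms, ant pupae — 5 of 5 types.

5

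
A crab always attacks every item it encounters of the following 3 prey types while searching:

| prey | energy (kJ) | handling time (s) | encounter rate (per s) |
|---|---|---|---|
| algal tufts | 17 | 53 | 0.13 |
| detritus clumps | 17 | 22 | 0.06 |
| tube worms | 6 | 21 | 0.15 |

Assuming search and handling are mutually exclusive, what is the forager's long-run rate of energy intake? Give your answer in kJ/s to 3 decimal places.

R = (0.13×17 + 0.06×17 + 0.15×6) / (1 + 0.13×53 + 0.06×22 + 0.15×21) = 4.13/12.36 = 0.3341 kJ/s.

0.334 kJ/s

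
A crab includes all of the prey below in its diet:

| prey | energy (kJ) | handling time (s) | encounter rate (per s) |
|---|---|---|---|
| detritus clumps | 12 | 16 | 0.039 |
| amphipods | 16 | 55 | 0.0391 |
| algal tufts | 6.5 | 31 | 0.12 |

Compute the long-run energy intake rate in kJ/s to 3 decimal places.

R = (0.039×12 + 0.0391×16 + 0.12×6.5) / (1 + 0.039×16 + 0.0391×55 + 0.12×31) = 1.874/7.494 = 0.25 kJ/s.

0.250 kJ/s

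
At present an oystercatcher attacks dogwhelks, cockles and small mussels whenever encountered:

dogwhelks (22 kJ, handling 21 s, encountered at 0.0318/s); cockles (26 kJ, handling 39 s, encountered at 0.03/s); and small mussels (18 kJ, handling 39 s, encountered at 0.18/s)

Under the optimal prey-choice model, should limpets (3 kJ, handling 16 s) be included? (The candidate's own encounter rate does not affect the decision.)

Intake rate on the current diet: R = (0.0318×22 + 0.03×26 + 0.18×18) / (1 + 0.0318×21 + 0.03×39 + 0.18×39) = 4.72/9.858 = 0.4788 kJ/s.
limpets: E/h = 3/16 = 0.1875 kJ/s.
0.1875 < 0.4788, so adding limpets would lower the average — exclude it.

No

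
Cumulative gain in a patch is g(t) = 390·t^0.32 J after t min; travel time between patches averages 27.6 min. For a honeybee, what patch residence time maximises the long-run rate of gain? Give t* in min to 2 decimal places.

12.99 min

Optimal t* satisfies g'(t*) = g(t*)/(T + t*).
g'(t) = 0.32·390·t^-0.68. Setting 0.32·390·t^-0.68 = 390·t^0.32/(27.6+t) gives 0.32(27.6+t) = t, so 0.68·t = 0.32×27.6.
t* = 0.32×27.6/0.68 = 12.99 min.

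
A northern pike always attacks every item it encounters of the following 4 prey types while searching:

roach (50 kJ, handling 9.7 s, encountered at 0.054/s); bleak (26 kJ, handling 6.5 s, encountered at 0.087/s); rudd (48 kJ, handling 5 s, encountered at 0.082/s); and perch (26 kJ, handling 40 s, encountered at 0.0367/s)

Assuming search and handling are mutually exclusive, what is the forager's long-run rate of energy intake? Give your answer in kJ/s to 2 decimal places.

2.48 kJ/s

R = (0.054×50 + 0.087×26 + 0.082×48 + 0.0367×26) / (1 + 0.054×9.7 + 0.087×6.5 + 0.082×5 + 0.0367×40) = 9.852/3.967 = 2.483 kJ/s.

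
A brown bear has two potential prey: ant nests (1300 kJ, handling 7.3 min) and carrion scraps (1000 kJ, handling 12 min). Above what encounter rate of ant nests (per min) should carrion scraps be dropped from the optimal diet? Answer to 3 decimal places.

0.120 per min

The zero-one rule: include carrion scraps iff E₂/h₂ > λE₁/(1+λh₁). Equality gives the switch point.
λE₁h₂ = E₂ + λE₂h₁ ⇒ λ = E₂/(E₁h₂ − E₂h₁) = 1000/(1.56e+04 − 7300) = 0.1205 per min.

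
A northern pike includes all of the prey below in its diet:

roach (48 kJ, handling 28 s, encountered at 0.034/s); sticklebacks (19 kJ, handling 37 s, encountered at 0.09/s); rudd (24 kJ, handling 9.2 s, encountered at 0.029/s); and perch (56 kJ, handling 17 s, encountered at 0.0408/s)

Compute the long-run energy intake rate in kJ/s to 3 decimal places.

1.013 kJ/s

R = Σλ_iE_i / (1 + Σλ_ih_i)
Numerator: 0.034×48 + 0.09×19 + 0.029×24 + 0.0408×56 = 6.323
Denominator: 1 + 0.034×28 + 0.09×37 + 0.029×9.2 + 0.0408×17 = 6.242
R = 6.323/6.242 = 1.013 kJ/s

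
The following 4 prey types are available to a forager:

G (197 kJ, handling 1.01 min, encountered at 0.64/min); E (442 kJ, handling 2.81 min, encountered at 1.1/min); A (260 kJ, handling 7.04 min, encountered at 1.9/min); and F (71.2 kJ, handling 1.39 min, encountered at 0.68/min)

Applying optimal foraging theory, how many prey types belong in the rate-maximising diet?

Rank by E/h (kJ/min): G 195, E 157, F 51.2, A 36.9. Include each in turn until the next type's E/h falls below the running intake rate.
Rate on top 1: 76.58. E: 157 > 76.58 → include.
Rate on top 2: 129.2. F: 51.2 < 129.2 → exclude; stop.
Optimal diet: G, E — 2 of 4 types.

2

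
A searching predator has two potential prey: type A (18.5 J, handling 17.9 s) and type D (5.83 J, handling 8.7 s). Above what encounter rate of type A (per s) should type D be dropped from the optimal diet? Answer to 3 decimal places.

Drop type D once their profitability E₂/h₂ falls below the rate achievable on type A alone: E₂/h₂ = λE₁/(1 + λh₁).
Solve for λ: λE₁h₂ = E₂(1 + λh₁) → λ(E₁h₂ − E₂h₁) = E₂ → λ = E₂/(E₁h₂ − E₂h₁).
λ = 5.83/(18.5×8.7 − 5.83×17.9) = 5.83/56.59 = 0.103 per s.

0.103 per s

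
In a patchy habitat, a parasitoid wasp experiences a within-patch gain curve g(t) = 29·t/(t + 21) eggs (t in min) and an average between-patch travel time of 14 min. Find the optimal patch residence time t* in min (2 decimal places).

By the marginal value theorem, leave when the instantaneous gain rate g'(t) equals the habitat-wide average g(t)/(T + t).
g'(t) = 29·21/(t + 21)². Setting 29·21/(t+21)² = 29t/[(t+21)(14+t)] gives 21(14+t) = t(t+21), so t² = 21×14 = 294.
t* = √294 = 17.15 min.

17.15 min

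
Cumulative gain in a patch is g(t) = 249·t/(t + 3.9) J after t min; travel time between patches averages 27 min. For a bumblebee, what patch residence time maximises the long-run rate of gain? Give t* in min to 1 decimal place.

10.3 min

Maximise g(t)/(T+t): set derivative to zero → g'(t)(T+t) = g(t).
g'(t) = 249·3.9/(t + 3.9)². Setting 249·3.9/(t+3.9)² = 249t/[(t+3.9)(27+t)] gives 3.9(27+t) = t(t+3.9), so t² = 3.9×27 = 105.3.
t* = √105.3 = 10.26 min.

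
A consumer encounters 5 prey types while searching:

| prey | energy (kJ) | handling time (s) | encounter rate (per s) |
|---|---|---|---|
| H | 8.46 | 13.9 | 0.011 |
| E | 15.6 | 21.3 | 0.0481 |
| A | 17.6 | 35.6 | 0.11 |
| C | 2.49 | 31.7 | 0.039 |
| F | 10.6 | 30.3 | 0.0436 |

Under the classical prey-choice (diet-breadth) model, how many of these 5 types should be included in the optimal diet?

3

Profitabilities (E/h, kJ/s): E 0.732, H 0.609, A 0.494, F 0.35, C 0.0785. Add prey in this order while the next type's profitability exceeds the intake rate on those already taken.
Rate on top 1: 0.3706. H: 0.609 > 0.3706 → include.
Rate on top 2: 0.3873. A: 0.494 > 0.3873 → include.
Rate on top 3: 0.4561. F: 0.35 < 0.4561 → exclude; stop.
Optimal diet: E, H, A — 3 of 5 types.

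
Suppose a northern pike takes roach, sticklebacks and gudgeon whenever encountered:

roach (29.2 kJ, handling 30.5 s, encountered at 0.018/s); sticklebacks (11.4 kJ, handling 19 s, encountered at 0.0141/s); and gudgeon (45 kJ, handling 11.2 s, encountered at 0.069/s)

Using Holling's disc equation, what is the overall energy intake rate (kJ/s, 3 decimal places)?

R = Σλ_iE_i / (1 + Σλ_ih_i)
Numerator: 0.018×29.2 + 0.0141×11.4 + 0.069×45 = 3.791
Denominator: 1 + 0.018×30.5 + 0.0141×19 + 0.069×11.2 = 2.59
R = 3.791/2.59 = 1.464 kJ/s

1.464 kJ/s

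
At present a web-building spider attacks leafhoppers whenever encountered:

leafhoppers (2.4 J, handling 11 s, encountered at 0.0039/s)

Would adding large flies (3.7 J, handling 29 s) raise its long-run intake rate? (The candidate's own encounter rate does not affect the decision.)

Yes

Intake rate on the current diet: R = (0.0039×2.4) / (1 + 0.0039×11) = 0.00936/1.043 = 0.008975 J/s.
Profitability of large flies: 3.7/29 = 0.1276 J/s.
Since 0.1276 > R, including large flies increases the long-run rate.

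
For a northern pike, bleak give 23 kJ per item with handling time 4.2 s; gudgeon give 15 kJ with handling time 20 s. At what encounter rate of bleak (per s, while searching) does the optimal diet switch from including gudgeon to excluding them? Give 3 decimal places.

Drop gudgeon once their profitability E₂/h₂ falls below the rate achievable on bleak alone: E₂/h₂ = λE₁/(1 + λh₁).
Solve for λ: λE₁h₂ = E₂(1 + λh₁) → λ(E₁h₂ − E₂h₁) = E₂ → λ = E₂/(E₁h₂ − E₂h₁).
λ = 15/(23×20 − 15×4.2) = 15/397 = 0.03778 per s.

0.038 per s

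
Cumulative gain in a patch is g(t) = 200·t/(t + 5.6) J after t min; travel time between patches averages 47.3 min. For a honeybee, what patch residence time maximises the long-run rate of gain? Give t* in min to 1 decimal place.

Optimal t* satisfies g'(t*) = g(t*)/(T + t*).
g'(t) = 200·5.6/(t + 5.6)². Setting 200·5.6/(t+5.6)² = 200t/[(t+5.6)(47.3+t)] gives 5.6(47.3+t) = t(t+5.6), so t² = 5.6×47.3 = 264.9.
t* = √264.9 = 16.28 min.

16.3 min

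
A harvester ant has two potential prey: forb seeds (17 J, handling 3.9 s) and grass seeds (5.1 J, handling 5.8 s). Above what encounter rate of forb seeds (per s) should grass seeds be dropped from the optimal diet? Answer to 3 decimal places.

At the threshold, the rate on forb seeds alone equals the profitability of grass seeds: λ·17/(1 + λ·3.9) = 5.1/5.8 = 0.8793.
Rearranging, λ(17 − 0.8793×3.9) = 0.8793, so λ = 0.8793/13.57 = 0.06479 per s.

0.065 per s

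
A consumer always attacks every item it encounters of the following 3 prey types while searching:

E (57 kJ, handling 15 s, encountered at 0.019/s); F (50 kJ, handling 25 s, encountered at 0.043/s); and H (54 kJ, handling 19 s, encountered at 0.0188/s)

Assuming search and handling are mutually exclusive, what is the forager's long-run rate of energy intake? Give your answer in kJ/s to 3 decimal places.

R = (0.019×57 + 0.043×50 + 0.0188×54) / (1 + 0.019×15 + 0.043×25 + 0.0188×19) = 4.248/2.717 = 1.563 kJ/s.

1.563 kJ/s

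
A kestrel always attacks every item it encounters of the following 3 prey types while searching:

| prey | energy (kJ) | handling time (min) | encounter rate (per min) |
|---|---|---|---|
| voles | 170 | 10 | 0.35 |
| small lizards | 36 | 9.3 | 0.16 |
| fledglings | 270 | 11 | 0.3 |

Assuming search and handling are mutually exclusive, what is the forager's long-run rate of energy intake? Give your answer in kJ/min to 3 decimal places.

R = (0.35×170 + 0.16×36 + 0.3×270) / (1 + 0.35×10 + 0.16×9.3 + 0.3×11) = 146.3/9.288 = 15.75 kJ/min.

15.747 kJ/min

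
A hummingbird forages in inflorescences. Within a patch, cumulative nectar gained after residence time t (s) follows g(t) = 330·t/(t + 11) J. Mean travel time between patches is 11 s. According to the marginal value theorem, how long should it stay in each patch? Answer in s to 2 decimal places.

By the marginal value theorem, leave when the instantaneous gain rate g'(t) equals the habitat-wide average g(t)/(T + t).
g'(t) = 330·11/(t + 11)². Setting 330·11/(t+11)² = 330t/[(t+11)(11+t)] gives 11(11+t) = t(t+11), so t² = 11×11 = 121.
t* = √121 = 11 s.

11.00 s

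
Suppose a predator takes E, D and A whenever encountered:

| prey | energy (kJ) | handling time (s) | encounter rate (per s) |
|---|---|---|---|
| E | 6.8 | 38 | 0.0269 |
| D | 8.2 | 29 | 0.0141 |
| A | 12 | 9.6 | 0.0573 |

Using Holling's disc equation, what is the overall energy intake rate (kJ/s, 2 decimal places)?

R = Σλ_iE_i / (1 + Σλ_ih_i)
Numerator: 0.0269×6.8 + 0.0141×8.2 + 0.0573×12 = 0.9861
Denominator: 1 + 0.0269×38 + 0.0141×29 + 0.0573×9.6 = 2.981
R = 0.9861/2.981 = 0.3308 kJ/s

0.33 kJ/s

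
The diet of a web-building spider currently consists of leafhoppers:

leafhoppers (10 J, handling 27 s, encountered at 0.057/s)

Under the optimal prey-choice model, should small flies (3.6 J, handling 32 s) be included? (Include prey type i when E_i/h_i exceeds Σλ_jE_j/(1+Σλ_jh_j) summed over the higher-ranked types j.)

Current rate: (0.057×10)/(1 + 0.057×27) = 0.2245 J/s.
Profitability of small flies: 3.6/32 = 0.1125 J/s.
0.1125 < 0.2245, so adding small flies would lower the average — exclude it.

No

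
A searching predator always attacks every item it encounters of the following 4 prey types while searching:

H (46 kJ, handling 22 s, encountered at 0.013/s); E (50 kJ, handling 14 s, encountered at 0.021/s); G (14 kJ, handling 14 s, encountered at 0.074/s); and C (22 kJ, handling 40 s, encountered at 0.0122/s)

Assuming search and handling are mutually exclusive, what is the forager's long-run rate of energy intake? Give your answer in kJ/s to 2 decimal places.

R = (0.013×46 + 0.021×50 + 0.074×14 + 0.0122×22) / (1 + 0.013×22 + 0.021×14 + 0.074×14 + 0.0122×40) = 2.952/3.104 = 0.9512 kJ/s.

0.95 kJ/s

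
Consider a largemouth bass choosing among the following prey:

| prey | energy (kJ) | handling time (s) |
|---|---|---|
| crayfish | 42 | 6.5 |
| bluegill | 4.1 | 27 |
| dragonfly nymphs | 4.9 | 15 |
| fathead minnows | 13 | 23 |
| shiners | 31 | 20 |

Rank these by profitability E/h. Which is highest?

crayfish

In descending order of E/h:
crayfish: 42/6.5 = 6.46 kJ/s
shiners: 31/20 = 1.55 kJ/s
fathead minnows: 13/23 = 0.565 kJ/s
dragonfly nymphs: 4.9/15 = 0.327 kJ/s
bluegill: 4.1/27 = 0.152 kJ/s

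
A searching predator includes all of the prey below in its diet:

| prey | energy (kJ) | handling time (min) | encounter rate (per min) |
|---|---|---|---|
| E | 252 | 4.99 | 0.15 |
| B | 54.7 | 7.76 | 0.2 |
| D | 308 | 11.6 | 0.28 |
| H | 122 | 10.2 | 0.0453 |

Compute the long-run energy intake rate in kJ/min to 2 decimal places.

Energy encountered per unit search time: 0.15×252 + 0.2×54.7 + 0.28×308 + 0.0453×122 = 140.5 kJ/min.
Handling time per unit search time: 0.15×4.99 + 0.2×7.76 + 0.28×11.6 + 0.0453×10.2 = 6.011.
Rate = 140.5/(1 + 6.011) = 20.04 kJ/min.

20.04 kJ/min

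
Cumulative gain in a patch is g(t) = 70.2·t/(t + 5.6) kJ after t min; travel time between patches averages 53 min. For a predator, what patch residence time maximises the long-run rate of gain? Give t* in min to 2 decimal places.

By the marginal value theorem, leave when the instantaneous gain rate g'(t) equals the habitat-wide average g(t)/(T + t).
g'(t) = 70.2·5.6/(t + 5.6)². Setting 70.2·5.6/(t+5.6)² = 70.2t/[(t+5.6)(53+t)] gives 5.6(53+t) = t(t+5.6), so t² = 5.6×53 = 296.8.
t* = √296.8 = 17.23 min.

17.23 min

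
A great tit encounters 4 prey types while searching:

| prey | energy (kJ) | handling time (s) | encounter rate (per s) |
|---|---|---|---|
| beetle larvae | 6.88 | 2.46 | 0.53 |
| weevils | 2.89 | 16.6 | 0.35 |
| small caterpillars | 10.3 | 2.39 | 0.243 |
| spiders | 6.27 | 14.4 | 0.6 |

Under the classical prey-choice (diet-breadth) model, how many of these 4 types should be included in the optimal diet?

2

Rank by E/h (kJ/s): small caterpillars 4.31, beetle larvae 2.8, spiders 0.435, weevils 0.174. Include each in turn until the next type's E/h falls below the running intake rate.
Rate on top 1: 1.583. beetle larvae: 2.8 > 1.583 → include.
Rate on top 2: 2.132. spiders: 0.435 < 2.132 → exclude; stop.
Optimal diet: small caterpillars, beetle larvae — 2 of 4 types.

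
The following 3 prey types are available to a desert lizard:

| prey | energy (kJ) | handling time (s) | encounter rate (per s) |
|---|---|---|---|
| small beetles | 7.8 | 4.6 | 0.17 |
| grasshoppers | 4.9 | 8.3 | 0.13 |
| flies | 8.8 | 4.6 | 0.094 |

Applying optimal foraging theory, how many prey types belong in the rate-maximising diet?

E/h in descending order: flies 1.91, small beetles 1.7, grasshoppers 0.59 kJ/s. The optimal diet is the largest prefix of this list for which every included type satisfies E_i/h_i > R on the types above it.
Rate on top 1: 0.5775. small beetles: 1.7 > 0.5775 → include.
Rate on top 2: 0.9724. grasshoppers: 0.59 < 0.9724 → exclude; stop.
Optimal diet: flies, small beetles — 2 of 3 types.

2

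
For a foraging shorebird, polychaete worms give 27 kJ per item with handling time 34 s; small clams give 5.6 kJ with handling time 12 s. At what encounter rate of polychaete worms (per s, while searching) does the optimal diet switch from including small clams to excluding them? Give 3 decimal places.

The zero-one rule: include small clams iff E₂/h₂ > λE₁/(1+λh₁). Equality gives the switch point.
λE₁h₂ = E₂ + λE₂h₁ ⇒ λ = E₂/(E₁h₂ − E₂h₁) = 5.6/(324 − 190.4) = 0.04192 per s.

0.042 per s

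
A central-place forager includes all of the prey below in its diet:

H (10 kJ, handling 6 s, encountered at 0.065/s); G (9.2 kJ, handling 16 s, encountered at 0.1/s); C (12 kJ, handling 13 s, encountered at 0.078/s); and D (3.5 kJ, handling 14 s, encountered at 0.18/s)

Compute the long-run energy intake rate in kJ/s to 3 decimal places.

0.481 kJ/s

R = Σλ_iE_i / (1 + Σλ_ih_i)
Numerator: 0.065×10 + 0.1×9.2 + 0.078×12 + 0.18×3.5 = 3.136
Denominator: 1 + 0.065×6 + 0.1×16 + 0.078×13 + 0.18×14 = 6.524
R = 3.136/6.524 = 0.4807 kJ/s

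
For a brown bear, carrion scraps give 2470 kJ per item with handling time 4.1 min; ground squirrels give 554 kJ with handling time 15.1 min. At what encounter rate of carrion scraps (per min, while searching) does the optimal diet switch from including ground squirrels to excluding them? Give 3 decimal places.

0.016 per min

At the threshold, the rate on carrion scraps alone equals the profitability of ground squirrels: λ·2470/(1 + λ·4.1) = 554/15.1 = 36.69.
Rearranging, λ(2470 − 36.69×4.1) = 36.69, so λ = 36.69/2320 = 0.01582 per min.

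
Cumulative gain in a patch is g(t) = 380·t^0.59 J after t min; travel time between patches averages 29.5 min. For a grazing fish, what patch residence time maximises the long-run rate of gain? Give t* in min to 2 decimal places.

By the marginal value theorem, leave when the instantaneous gain rate g'(t) equals the habitat-wide average g(t)/(T + t).
g'(t) = 0.59·380·t^-0.41. Setting 0.59·380·t^-0.41 = 380·t^0.59/(29.5+t) gives 0.59(29.5+t) = t, so 0.41·t = 0.59×29.5.
t* = 0.59×29.5/0.41 = 42.45 min.

42.45 min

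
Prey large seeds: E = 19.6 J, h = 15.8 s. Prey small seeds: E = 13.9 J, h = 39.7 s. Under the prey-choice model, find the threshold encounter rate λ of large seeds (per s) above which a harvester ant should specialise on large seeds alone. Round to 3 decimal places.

0.025 per s

The zero-one rule: include small seeds iff E₂/h₂ > λE₁/(1+λh₁). Equality gives the switch point.
λE₁h₂ = E₂ + λE₂h₁ ⇒ λ = E₂/(E₁h₂ − E₂h₁) = 13.9/(778.1 − 219.6) = 0.02489 per s.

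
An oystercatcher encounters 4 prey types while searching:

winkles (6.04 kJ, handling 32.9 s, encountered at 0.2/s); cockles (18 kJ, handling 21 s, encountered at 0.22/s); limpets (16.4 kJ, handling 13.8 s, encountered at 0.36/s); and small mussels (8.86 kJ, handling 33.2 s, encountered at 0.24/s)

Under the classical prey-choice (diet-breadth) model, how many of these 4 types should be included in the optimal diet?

1

E/h in descending order: limpets 1.19, cockles 0.857, small mussels 0.267, winkles 0.184 kJ/s. The optimal diet is the largest prefix of this list for which every included type satisfies E_i/h_i > R on the types above it.
Rate on top 1: 0.9893. cockles: 0.857 < 0.9893 → exclude; stop.
Optimal diet: limpets — 1 of 4 types.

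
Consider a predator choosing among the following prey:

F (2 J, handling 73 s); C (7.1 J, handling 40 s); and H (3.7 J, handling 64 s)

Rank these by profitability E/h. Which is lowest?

In descending order of E/h:
C: 7.1/40 = 0.177 J/s
H: 3.7/64 = 0.0578 J/s
F: 2/73 = 0.0274 J/s

F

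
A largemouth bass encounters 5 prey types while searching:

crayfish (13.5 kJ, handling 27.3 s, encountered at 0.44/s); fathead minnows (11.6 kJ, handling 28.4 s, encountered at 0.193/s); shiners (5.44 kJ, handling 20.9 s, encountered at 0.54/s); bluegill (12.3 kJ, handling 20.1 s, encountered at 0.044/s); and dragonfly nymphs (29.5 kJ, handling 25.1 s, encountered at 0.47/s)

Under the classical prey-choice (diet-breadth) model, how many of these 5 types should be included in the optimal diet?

Rank by E/h (kJ/s): dragonfly nymphs 1.18, bluegill 0.612, crayfish 0.495, fathead minnows 0.408, shiners 0.26. Include each in turn until the next type's E/h falls below the running intake rate.
Rate on top 1: 1.083. bluegill: 0.612 < 1.083 → exclude; stop.
Optimal diet: dragonfly nymphs — 1 of 5 types.

1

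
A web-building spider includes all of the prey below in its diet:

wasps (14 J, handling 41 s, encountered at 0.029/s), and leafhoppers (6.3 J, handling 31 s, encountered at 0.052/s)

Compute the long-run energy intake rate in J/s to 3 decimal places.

0.193 J/s

R = Σλ_iE_i / (1 + Σλ_ih_i)
Numerator: 0.029×14 + 0.052×6.3 = 0.7336
Denominator: 1 + 0.029×41 + 0.052×31 = 3.801
R = 0.7336/3.801 = 0.193 J/s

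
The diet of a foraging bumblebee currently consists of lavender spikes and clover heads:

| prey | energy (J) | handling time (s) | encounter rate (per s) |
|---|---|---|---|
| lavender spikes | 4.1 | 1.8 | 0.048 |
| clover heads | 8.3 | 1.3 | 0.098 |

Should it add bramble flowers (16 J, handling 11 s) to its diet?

Yes

Intake rate on the current diet: R = (0.048×4.1 + 0.098×8.3) / (1 + 0.048×1.8 + 0.098×1.3) = 1.01/1.214 = 0.8323 J/s.
Profitability of bramble flowers: 16/11 = 1.455 J/s.
1.455 > 0.8323, so adding bramble flowers raises the average — include it.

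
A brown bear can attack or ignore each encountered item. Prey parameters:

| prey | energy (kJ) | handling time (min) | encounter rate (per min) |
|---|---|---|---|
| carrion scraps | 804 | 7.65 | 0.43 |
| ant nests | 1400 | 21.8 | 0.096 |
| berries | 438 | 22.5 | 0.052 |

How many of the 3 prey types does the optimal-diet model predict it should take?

1

Rank by E/h (kJ/min): carrion scraps 105, ant nests 64.2, berries 19.5. Include each in turn until the next type's E/h falls below the running intake rate.
Rate on top 1: 80.6. ant nests: 64.2 < 80.6 → exclude; stop.
Optimal diet: carrion scraps — 1 of 3 types.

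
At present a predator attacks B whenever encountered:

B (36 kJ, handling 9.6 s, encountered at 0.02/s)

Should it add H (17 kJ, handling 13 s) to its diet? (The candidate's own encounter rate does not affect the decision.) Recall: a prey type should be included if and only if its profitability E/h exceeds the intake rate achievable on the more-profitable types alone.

Yes

On B alone, R = ΣλE/(1+Σλh) = 0.72/1.192 = 0.604 kJ/s.
Profitability of H: 17/13 = 1.308 kJ/s.
1.308 > 0.604, so adding H raises the average — include it.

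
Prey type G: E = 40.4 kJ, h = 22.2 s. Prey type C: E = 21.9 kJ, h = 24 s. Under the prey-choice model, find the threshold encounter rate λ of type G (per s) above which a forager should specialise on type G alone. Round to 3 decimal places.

At the threshold, the rate on type G alone equals the profitability of type C: λ·40.4/(1 + λ·22.2) = 21.9/24 = 0.9125.
Rearranging, λ(40.4 − 0.9125×22.2) = 0.9125, so λ = 0.9125/20.14 = 0.0453 per s.

0.045 per s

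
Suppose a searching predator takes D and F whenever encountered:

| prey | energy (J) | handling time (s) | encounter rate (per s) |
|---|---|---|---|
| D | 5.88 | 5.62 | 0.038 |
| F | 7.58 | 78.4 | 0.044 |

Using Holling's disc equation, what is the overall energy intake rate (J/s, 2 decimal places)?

R = Σλ_iE_i / (1 + Σλ_ih_i)
Numerator: 0.038×5.88 + 0.044×7.58 = 0.557
Denominator: 1 + 0.038×5.62 + 0.044×78.4 = 4.663
R = 0.557/4.663 = 0.1194 J/s

0.12 J/s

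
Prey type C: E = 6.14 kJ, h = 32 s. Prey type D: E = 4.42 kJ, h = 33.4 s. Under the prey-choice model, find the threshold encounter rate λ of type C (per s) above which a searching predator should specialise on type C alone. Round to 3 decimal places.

0.069 per s

At the threshold, the rate on type C alone equals the profitability of type D: λ·6.14/(1 + λ·32) = 4.42/33.4 = 0.1323.
Rearranging, λ(6.14 − 0.1323×32) = 0.1323, so λ = 0.1323/1.905 = 0.06946 per s.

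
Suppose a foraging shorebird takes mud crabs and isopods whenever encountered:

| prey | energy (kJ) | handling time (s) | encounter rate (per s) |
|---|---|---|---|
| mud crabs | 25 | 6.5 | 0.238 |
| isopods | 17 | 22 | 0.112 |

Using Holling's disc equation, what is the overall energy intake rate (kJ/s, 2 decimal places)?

1.57 kJ/s

R = Σλ_iE_i / (1 + Σλ_ih_i)
Numerator: 0.238×25 + 0.112×17 = 7.854
Denominator: 1 + 0.238×6.5 + 0.112×22 = 5.011
R = 7.854/5.011 = 1.567 kJ/s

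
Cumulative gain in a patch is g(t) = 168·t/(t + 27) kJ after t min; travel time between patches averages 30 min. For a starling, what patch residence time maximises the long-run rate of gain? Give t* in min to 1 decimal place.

28.5 min

By the marginal value theorem, leave when the instantaneous gain rate g'(t) equals the habitat-wide average g(t)/(T + t).
g'(t) = 168·27/(t + 27)². Setting 168·27/(t+27)² = 168t/[(t+27)(30+t)] gives 27(30+t) = t(t+27), so t² = 27×30 = 810.
t* = √810 = 28.46 min.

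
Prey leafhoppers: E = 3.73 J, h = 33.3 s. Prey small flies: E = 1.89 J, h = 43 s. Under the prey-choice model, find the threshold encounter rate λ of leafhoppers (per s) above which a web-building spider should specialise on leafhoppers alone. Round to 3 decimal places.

The zero-one rule: include small flies iff E₂/h₂ > λE₁/(1+λh₁). Equality gives the switch point.
λE₁h₂ = E₂ + λE₂h₁ ⇒ λ = E₂/(E₁h₂ − E₂h₁) = 1.89/(160.4 − 62.94) = 0.01939 per s.

0.019 per s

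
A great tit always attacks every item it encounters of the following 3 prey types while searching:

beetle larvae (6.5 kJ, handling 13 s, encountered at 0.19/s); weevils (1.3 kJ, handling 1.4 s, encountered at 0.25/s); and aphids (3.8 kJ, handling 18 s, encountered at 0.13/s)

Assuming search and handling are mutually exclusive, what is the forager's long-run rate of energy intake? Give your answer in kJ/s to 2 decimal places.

0.33 kJ/s

R = Σλ_iE_i / (1 + Σλ_ih_i)
Numerator: 0.19×6.5 + 0.25×1.3 + 0.13×3.8 = 2.054
Denominator: 1 + 0.19×13 + 0.25×1.4 + 0.13×18 = 6.16
R = 2.054/6.16 = 0.3334 kJ/s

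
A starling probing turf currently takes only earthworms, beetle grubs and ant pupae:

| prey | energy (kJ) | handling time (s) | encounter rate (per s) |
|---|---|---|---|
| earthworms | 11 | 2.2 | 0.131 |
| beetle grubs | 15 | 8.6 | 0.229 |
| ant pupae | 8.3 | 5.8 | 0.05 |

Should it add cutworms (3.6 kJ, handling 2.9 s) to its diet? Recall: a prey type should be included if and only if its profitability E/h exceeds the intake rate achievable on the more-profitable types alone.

Current rate: (0.131×11 + 0.229×15 + 0.05×8.3)/(1 + 0.131×2.2 + 0.229×8.6 + 0.05×5.8) = 1.491 kJ/s.
cutworms: E/h = 3.6/2.9 = 1.241 kJ/s.
1.241 < 1.491, so adding cutworms would lower the average — exclude it.

No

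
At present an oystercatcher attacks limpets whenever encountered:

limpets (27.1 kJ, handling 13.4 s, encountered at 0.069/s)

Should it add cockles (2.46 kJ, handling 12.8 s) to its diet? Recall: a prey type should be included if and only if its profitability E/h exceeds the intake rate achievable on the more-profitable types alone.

On limpets alone, R = ΣλE/(1+Σλh) = 1.87/1.925 = 0.9716 kJ/s.
cockles: E/h = 2.46/12.8 = 0.1922 kJ/s.
0.1922 < 0.9716, so adding cockles would lower the average — exclude it.

No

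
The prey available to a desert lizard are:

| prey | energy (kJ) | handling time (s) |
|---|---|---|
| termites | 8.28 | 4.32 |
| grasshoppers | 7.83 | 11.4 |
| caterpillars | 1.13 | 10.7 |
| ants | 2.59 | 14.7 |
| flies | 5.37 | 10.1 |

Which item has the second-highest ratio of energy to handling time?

grasshoppers

Profitability E/h (kJ/s): termites = 8.28/4.32 = 1.92, grasshoppers = 7.83/11.4 = 0.687, caterpillars = 1.13/10.7 = 0.106, ants = 2.59/14.7 = 0.176, flies = 5.37/10.1 = 0.532.
Ranked: termites > grasshoppers > flies > ants > caterpillars.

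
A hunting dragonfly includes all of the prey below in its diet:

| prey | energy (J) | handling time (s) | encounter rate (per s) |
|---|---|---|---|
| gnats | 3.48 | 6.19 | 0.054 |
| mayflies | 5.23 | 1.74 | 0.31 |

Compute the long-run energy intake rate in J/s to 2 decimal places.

R = (0.054×3.48 + 0.31×5.23) / (1 + 0.054×6.19 + 0.31×1.74) = 1.809/1.874 = 0.9656 J/s.

0.97 J/s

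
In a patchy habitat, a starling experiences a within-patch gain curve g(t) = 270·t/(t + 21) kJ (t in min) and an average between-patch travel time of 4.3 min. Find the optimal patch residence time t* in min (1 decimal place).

By the marginal value theorem, leave when the instantaneous gain rate g'(t) equals the habitat-wide average g(t)/(T + t).
g'(t) = 270·21/(t + 21)². Setting 270·21/(t+21)² = 270t/[(t+21)(4.3+t)] gives 21(4.3+t) = t(t+21), so t² = 21×4.3 = 90.3.
t* = √90.3 = 9.503 min.

9.5 min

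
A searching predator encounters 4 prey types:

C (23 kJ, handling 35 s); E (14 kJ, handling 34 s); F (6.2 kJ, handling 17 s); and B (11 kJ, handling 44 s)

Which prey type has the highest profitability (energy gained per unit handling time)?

C

In descending order of E/h:
C: 23/35 = 0.657 kJ/s
E: 14/34 = 0.412 kJ/s
F: 6.2/17 = 0.365 kJ/s
B: 11/44 = 0.25 kJ/s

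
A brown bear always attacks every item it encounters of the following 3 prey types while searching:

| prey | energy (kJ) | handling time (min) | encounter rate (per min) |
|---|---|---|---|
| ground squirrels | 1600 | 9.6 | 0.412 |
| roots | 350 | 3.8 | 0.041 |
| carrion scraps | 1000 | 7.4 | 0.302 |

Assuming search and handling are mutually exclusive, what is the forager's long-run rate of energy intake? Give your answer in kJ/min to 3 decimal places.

R = Σλ_iE_i / (1 + Σλ_ih_i)
Numerator: 0.412×1600 + 0.041×350 + 0.302×1000 = 975.5
Denominator: 1 + 0.412×9.6 + 0.041×3.8 + 0.302×7.4 = 7.346
R = 975.5/7.346 = 132.8 kJ/min

132.804 kJ/min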